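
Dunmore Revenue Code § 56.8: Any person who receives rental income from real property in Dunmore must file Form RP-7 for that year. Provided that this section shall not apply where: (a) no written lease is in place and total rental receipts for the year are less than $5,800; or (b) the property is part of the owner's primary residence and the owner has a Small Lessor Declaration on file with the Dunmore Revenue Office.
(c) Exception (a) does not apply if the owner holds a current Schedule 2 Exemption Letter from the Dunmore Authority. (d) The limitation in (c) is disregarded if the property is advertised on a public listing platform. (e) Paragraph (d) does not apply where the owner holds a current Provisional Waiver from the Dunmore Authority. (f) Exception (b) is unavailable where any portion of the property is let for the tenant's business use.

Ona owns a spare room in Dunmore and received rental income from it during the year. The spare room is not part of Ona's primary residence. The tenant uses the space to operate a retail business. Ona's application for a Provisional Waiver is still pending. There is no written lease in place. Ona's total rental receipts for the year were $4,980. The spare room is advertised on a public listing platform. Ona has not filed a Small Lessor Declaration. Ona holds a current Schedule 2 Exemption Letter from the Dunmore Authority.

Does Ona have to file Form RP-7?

All of (a)'s requirements are met (there is no written lease; total rental receipts for the year are $4,980, less than the $5,800 limit). Applying paragraphs (c)–(e): (c) operates (a current Schedule 2 Exemption Letter is held), but yields to (d): (d) operates against (c): the property is publicly advertised. (e), which would lift (d), does not operate here — the Provisional Waiver is not current. So (a) applies.
Exception (b) requires that the property is part of the owner's primary residence; but the spare room is not part of the primary residence, so (b) is unavailable.

No — exception (a) applies; Ona is not required to file Form RP-7.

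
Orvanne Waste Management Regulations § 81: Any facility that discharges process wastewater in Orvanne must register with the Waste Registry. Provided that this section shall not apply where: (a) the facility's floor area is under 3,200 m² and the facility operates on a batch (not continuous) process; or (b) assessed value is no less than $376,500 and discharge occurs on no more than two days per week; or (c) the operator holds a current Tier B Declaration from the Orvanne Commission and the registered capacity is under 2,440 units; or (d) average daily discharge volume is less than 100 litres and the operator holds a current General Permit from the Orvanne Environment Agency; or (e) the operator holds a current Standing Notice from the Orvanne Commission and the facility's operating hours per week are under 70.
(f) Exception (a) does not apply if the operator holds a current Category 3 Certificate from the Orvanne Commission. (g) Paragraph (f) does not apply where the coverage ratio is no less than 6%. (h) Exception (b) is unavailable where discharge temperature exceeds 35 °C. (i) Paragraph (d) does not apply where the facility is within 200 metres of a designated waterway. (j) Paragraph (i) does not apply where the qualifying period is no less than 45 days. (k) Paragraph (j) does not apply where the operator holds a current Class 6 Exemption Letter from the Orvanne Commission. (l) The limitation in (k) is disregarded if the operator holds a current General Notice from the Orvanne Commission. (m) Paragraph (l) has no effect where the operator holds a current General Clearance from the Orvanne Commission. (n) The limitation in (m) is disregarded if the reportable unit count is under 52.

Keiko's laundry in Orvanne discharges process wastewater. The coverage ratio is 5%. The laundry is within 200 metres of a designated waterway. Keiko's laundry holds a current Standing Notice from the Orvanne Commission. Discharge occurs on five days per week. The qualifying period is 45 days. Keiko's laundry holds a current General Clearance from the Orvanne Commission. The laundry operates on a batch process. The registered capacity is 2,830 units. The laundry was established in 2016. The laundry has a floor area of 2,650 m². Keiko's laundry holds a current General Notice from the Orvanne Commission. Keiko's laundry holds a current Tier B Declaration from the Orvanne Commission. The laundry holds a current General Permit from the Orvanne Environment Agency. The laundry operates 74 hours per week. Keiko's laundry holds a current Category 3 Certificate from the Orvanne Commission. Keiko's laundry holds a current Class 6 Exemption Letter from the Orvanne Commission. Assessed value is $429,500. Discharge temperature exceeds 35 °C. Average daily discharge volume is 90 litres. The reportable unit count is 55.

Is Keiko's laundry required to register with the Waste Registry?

Exception (a)'s conditions are all satisfied: the facility's floor area is 2,650 m², under the 3,200 m² limit; the facility operates on a batch process. Turning to paragraphs (f)–(g): (f) is engaged — a current Category 3 Certificate is held. (g) is not triggered (the coverage ratio is 5%, short of 6%), so (f) stands. So (a) is unavailable.
Exception (b) does not apply: discharge occurs on five days per week.
Exception (c) fails — the registered capacity is 2,830 units, not under 2,440 units.
Exception (d)'s conditions are all satisfied: average daily discharge volume is 90 litres, less than the 100 litres limit; a current General Permit is held. But applying paragraphs (i)–(n): (i) is triggered — the laundry is within 200 m of a designated waterway. (j) would limit (i) — the qualifying period is 45 days, meeting the 45 days threshold — but (k) sets (j) aside: (k) operates against (j): a current Class 6 Exemption Letter is held. (l) operates (a current General Notice is held), but is set aside by (m): (m) is engaged — a current General Clearance is held. (n) is inapplicable (the reportable unit count is 55, not under 52), so (m) stands. Exception (d) does not apply.
Exception (e) does not apply: the facility's operating hours per week are 74, not under 70.
None of the exceptions is available; § 81 applies in full.

Yes — Keiko's laundry must register with the Waste Registry.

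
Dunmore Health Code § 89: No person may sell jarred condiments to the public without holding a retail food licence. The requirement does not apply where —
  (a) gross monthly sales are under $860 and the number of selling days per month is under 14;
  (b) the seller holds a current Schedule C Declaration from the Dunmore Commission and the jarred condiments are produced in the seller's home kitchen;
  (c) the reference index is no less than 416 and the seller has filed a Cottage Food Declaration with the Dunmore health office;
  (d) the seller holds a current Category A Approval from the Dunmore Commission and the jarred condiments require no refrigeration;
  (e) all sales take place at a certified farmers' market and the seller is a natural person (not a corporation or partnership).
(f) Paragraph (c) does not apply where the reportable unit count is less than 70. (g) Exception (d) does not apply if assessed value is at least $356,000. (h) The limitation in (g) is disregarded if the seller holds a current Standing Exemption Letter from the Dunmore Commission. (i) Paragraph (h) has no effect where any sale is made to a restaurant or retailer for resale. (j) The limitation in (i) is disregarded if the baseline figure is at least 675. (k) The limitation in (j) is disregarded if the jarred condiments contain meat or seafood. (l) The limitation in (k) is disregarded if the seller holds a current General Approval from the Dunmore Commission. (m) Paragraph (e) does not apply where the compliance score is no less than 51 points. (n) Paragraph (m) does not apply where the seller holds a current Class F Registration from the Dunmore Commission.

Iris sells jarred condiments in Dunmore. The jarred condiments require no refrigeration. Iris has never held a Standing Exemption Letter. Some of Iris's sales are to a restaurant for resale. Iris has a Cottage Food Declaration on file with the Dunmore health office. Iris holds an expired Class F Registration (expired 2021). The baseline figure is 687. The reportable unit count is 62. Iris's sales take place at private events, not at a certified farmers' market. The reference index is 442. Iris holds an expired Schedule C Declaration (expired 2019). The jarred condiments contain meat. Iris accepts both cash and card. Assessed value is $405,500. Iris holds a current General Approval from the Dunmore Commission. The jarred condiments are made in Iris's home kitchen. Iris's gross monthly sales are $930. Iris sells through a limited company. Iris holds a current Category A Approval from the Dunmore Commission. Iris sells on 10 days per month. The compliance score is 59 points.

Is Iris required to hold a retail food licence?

Exception (a) fails — gross monthly sales are $930, not under $860.
Exception (b) requires that the seller holds a current Schedule C Declaration from the Dunmore Commission; but no current Schedule C Declaration is held, so (b) is unavailable.
Exception (c) is satisfied on its face — the reference index is 442, meeting the 416 threshold; a Cottage Food Declaration is on file. But applying paragraph (f): (f) operates against (c): the reportable unit count is 62, less than the 70 limit. (c) is therefore removed.
Exception (d)'s conditions are all satisfied: a current Category A Approval is held; the jarred condiments are shelf-stable. But applying paragraphs (g)–(l): (g) operates against (d): assessed value is $405,500, meeting the $356,000 threshold. (h), which would lift (g), is not triggered — the Standing Exemption Letter is not current. (d) is therefore removed.
Exception (e) requires that all sales take place at a certified farmers' market; but sales are at private events, not a certified farmers' market, so (e) is unavailable.
No exception is made out. Iris falls within the general rule.

Yes — Iris must hold a retail food licence.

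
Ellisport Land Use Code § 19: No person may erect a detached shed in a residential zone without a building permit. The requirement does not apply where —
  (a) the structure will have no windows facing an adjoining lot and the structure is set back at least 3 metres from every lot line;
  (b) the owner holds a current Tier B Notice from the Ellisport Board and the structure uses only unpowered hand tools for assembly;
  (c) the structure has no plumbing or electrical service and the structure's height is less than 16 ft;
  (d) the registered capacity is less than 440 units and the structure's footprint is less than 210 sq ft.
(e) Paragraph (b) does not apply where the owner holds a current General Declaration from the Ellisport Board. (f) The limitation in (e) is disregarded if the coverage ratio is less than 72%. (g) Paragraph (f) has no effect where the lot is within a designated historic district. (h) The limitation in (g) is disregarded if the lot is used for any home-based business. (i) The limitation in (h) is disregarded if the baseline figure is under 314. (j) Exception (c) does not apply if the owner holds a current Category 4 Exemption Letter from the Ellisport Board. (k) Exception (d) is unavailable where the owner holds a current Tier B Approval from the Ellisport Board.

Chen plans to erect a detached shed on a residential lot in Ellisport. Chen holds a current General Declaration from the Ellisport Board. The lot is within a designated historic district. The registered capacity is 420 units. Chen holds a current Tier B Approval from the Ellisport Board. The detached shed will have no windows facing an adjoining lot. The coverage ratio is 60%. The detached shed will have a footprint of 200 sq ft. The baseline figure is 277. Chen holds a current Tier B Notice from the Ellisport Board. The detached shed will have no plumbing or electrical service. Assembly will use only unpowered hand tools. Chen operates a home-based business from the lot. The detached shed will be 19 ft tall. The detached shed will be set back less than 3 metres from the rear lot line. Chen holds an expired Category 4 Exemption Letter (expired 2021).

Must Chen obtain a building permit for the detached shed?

Exception (a) fails — the rear setback is under 3 m.
Exception (b)'s conditions are all satisfied: a current Tier B Notice is held; assembly uses only hand tools. But applying paragraphs (e)–(i): (e) operates against (b): a current General Declaration is held. (f) applies (the coverage ratio is 60%, less than the 72% limit), but is itself disapplied by (g): (g) is engaged — the lot is in a historic district. (h) would limit (g) — a home-based business operates on the lot — but (i) sets (h) aside: (i) operates against (h): the baseline figure is 277, under the 314 limit. (b) is therefore removed.
Exception (c) fails — the structure's height is 19 ft, not less than 16 ft.
Exception (d): the registered capacity is 420 units, less than the 440 units limit; the structure's footprint is 200 sq ft, less than the 210 sq ft limit — every condition holds. But: (k) operates against (d): a current Tier B Approval is held. So (d) is unavailable.
No exception displaces § 19.

Yes — Chen must obtain a building permit.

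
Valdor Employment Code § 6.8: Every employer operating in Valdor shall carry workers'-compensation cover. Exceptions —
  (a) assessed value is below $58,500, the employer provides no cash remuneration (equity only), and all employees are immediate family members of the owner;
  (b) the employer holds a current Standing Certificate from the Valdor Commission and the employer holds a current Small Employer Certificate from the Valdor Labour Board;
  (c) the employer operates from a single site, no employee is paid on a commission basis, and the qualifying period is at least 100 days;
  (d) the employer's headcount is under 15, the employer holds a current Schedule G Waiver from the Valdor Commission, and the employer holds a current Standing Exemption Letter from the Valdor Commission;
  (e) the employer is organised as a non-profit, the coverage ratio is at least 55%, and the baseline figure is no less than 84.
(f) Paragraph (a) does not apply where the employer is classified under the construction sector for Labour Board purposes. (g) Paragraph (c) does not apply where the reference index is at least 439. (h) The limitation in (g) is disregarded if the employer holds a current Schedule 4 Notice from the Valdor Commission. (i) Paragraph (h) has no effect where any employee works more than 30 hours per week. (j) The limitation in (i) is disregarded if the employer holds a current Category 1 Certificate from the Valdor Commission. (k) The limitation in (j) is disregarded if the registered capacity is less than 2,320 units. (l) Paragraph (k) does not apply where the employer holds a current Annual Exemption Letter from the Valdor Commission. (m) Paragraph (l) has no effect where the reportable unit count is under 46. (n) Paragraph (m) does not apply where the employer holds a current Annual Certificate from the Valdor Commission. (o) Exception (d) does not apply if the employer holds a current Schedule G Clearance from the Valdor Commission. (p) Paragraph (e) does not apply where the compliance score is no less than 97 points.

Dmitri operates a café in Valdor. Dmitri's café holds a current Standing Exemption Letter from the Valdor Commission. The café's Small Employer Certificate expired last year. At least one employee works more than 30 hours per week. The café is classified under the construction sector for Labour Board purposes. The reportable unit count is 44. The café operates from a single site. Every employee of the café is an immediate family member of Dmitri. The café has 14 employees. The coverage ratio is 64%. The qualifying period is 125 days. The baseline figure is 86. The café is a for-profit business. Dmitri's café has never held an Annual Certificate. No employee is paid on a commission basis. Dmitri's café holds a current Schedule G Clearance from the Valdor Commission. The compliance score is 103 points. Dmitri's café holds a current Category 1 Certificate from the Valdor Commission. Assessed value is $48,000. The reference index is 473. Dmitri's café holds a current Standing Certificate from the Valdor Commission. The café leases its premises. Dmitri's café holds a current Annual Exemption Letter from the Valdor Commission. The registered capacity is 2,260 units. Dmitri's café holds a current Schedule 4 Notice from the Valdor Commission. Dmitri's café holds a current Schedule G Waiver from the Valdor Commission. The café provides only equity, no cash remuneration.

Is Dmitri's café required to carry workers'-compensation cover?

Yes — Dmitri's café must carry workers'-compensation cover.

Exception (a) is satisfied on its face — assessed value is $48,000, below the $58,500 limit; remuneration is equity-only; every employee is an immediate family member. Turning to paragraph (f): (f) operates against (a): the café is classified under the construction sector. (a) is therefore removed.
Exception (b) requires that the employer holds a current Small Employer Certificate from the Valdor Labour Board; but the Small Employer Certificate has expired, so (b) is unavailable.
Exception (c) is satisfied on its face — the employer operates from a single site; no employee is paid on commission; the qualifying period is 125 days, meeting the 100 days threshold. Turning to paragraphs (g)–(n): (g) operates — the reference index is 473, meeting the 439 threshold. (h) is triggered (a current Schedule 4 Notice is held), but is overridden by (i): (i) is engaged — at least one employee exceeds 30 hours/week. (j) applies (a current Category 1 Certificate is held), but is itself disapplied by (k): (k) is engaged — the registered capacity is 2,260 units, less than the 2,320 units limit. (l) would limit (k) — a current Annual Exemption Letter is held — but (m) sets (l) aside: (m) is engaged — the reportable unit count is 44, under the 46 limit. (n) is not triggered (the Annual Certificate is not current), so (m) stands. Exception (c) does not apply.
Exception (d) is satisfied on its face — the employer's headcount is 14, under the 15 limit; a current Schedule G Waiver is held; a current Standing Exemption Letter is held. However, paragraph (o) must be considered: (o) operates against (d): a current Schedule G Clearance is held. Exception (d) does not apply.
Exception (e) does not apply: the employer is for-profit.
No exception applies. The general rule governs.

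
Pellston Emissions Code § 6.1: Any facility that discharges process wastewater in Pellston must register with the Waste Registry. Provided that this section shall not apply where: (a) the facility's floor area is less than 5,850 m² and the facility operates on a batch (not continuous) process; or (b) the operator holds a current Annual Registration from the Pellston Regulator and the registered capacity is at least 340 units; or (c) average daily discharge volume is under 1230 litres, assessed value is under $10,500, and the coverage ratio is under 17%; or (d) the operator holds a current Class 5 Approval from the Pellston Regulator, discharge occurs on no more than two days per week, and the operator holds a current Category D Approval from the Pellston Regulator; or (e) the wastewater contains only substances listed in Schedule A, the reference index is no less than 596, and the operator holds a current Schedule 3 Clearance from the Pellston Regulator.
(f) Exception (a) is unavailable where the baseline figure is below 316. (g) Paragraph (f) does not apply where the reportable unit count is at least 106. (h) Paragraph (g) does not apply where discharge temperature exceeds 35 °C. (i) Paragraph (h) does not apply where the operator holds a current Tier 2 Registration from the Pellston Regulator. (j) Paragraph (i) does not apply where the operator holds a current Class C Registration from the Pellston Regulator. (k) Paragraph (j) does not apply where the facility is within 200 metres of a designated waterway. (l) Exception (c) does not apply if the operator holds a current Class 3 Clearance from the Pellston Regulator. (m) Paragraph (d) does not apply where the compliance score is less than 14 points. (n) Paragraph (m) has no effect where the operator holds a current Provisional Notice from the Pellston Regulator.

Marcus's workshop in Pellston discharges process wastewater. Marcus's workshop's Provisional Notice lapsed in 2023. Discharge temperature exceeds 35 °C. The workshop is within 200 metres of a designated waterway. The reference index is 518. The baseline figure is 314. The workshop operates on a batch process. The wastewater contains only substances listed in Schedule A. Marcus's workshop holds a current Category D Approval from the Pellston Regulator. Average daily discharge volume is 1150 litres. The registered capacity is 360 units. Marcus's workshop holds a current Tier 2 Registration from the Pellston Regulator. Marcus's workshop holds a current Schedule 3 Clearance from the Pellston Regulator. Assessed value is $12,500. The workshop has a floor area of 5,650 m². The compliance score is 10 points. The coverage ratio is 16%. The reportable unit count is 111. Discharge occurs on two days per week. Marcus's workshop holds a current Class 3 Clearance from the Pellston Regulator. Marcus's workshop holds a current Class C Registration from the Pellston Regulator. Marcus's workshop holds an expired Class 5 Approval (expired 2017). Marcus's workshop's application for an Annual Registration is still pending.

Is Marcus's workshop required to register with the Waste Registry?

No — exception (a) applies; Marcus's workshop is not required to register with the Waste Registry.

Exception (a) is satisfied on its face — the facility's floor area is 5,650 m², less than the 5,850 m² limit; the facility operates on a batch process. Under paragraphs (f)–(k): (f) is engaged (the baseline figure is 314, below the 316 limit), but is overridden by (g): (g) is engaged — the reportable unit count is 111, meeting the 106 threshold. (h) is triggered (discharge temperature exceeds 35 °C), but yields to (i): (i) is engaged — a current Tier 2 Registration is held. (j) would limit (i) — a current Class C Registration is held — but (k) sets (j) aside: (k) is engaged — the workshop is within 200 m of a designated waterway. (a) remains available.
Exception (b) requires that the operator holds a current Annual Registration from the Pellston Regulator; but there is no Annual Registration in force, so (b) is unavailable.
Exception (c) does not apply: assessed value is $12,500, not under $10,500.
Exception (d) fails — the Class 5 Approval is not current.
Exception (e) fails — the reference index is 518, short of 596.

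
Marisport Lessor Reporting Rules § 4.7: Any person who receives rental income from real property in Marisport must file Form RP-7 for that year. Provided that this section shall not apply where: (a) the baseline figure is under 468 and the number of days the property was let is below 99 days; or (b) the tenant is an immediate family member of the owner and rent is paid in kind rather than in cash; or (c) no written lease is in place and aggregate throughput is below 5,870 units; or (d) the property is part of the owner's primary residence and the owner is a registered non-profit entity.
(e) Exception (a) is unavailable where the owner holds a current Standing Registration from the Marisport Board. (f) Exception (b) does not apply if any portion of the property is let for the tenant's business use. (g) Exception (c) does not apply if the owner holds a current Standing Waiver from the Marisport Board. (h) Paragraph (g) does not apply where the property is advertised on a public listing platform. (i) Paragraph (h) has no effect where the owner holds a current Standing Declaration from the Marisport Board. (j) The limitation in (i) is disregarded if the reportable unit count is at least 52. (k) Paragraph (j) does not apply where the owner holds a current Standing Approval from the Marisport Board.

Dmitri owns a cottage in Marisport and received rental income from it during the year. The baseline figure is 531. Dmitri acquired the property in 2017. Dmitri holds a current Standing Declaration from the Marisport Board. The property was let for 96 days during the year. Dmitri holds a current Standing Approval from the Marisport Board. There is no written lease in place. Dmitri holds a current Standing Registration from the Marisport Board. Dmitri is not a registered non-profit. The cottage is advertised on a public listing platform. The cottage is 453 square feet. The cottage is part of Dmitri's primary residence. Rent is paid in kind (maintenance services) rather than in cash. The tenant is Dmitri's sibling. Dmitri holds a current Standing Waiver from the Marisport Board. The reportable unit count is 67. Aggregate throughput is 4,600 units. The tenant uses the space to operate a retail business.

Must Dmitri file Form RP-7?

Yes — Dmitri must file Form RP-7.

Exception (a) requires that the baseline figure is under 468; but the baseline figure is 531, not under 468, so (a) is unavailable.
Exception (b)'s conditions are all satisfied: the tenant is an immediate family member; rent is paid in kind. Turning to paragraph (f): (f) operates against (b): the space is let for business use. Exception (b) does not apply.
Exception (c): there is no written lease; aggregate throughput is 4,600 units, below the 5,870 units limit — every condition holds. But applying paragraphs (g)–(k): (g) operates against (c): a current Standing Waiver is held. (h) would limit (g) — the property is publicly advertised — but (i) sets (h) aside: (i) is engaged — a current Standing Declaration is held. (j) is engaged (the reportable unit count is 67, meeting the 52 threshold), but is overridden by (k): (k) is engaged — a current Standing Approval is held. (c) is therefore removed.
Exception (d) fails — Dmitri is not a registered non-profit.
No exception applies. The general rule governs.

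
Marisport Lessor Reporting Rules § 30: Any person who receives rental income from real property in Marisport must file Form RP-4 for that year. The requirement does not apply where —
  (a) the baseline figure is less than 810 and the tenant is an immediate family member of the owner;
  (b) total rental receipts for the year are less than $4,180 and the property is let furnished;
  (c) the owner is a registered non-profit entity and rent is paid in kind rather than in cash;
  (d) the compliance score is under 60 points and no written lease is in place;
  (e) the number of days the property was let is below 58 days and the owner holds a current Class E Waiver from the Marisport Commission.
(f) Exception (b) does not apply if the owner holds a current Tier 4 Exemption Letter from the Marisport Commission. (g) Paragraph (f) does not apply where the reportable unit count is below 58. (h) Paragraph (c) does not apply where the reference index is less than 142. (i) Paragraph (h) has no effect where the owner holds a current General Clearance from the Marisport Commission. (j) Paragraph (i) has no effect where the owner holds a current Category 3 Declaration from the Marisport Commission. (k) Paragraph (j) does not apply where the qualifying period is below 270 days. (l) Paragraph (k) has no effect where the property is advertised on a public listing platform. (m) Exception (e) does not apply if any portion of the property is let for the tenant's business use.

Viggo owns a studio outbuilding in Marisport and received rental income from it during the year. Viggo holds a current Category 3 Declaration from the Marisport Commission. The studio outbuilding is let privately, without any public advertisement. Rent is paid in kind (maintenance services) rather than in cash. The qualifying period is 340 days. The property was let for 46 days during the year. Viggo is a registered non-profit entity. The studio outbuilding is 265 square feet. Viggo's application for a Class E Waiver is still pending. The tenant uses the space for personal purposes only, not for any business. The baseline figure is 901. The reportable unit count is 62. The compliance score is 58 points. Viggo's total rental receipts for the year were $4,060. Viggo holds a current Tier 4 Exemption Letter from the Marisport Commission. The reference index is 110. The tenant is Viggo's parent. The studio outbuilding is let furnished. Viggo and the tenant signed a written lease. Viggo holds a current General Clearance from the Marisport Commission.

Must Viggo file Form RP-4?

Exception (a) requires that the baseline figure is less than 810; but the baseline figure is 901, not less than 810, so (a) is unavailable.
Exception (b) is satisfied on its face — total rental receipts for the year are $4,060, less than the $4,180 limit; the property is let furnished. Turning to paragraphs (f)–(g): (f) operates — a current Tier 4 Exemption Letter is held. (g), which would lift (f), is not engaged — the reportable unit count is 62, not below 58. So (b) is unavailable.
Exception (c): Viggo is a registered non-profit; rent is paid in kind — every condition holds. But applying paragraphs (h)–(l): (h) is engaged — the reference index is 110, less than the 142 limit. (i) would limit (h) — a current General Clearance is held — but (j) sets (i) aside: (j) operates — a current Category 3 Declaration is held. (k) is inapplicable (the qualifying period is 340 days, not below 270 days), so (j) stands. (c) is therefore removed.
Exception (d) does not apply: a written lease is in place.
Exception (e) does not apply: the Class E Waiver is not current.
Every exception is unavailable, so the rule governs.

Yes — Viggo must file Form RP-4.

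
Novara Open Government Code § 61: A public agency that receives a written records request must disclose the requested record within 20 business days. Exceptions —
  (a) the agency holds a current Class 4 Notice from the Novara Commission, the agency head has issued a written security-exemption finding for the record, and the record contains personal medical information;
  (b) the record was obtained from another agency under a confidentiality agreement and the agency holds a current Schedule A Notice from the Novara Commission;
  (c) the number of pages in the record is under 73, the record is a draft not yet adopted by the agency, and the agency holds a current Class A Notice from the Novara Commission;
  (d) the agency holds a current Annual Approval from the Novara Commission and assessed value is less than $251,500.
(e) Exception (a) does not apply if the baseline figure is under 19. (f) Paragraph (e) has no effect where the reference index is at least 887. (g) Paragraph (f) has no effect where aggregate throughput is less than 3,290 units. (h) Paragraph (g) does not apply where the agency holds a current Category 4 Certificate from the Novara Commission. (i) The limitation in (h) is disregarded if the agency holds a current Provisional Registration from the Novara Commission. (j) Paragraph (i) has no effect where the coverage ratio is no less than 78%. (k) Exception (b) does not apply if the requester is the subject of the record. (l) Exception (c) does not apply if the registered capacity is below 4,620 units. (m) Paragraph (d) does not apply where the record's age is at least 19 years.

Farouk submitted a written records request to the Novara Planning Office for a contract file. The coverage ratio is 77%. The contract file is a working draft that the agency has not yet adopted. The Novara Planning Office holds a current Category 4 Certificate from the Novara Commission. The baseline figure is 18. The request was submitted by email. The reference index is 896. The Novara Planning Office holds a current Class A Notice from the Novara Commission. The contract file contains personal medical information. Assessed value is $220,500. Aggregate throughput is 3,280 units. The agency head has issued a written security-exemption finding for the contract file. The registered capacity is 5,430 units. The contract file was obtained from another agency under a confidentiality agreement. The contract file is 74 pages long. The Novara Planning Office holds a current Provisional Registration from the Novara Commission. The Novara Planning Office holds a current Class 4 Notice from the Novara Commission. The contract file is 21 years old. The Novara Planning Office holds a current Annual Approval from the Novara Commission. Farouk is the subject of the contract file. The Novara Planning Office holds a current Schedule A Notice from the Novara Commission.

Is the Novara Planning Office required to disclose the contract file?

Exception (a) is satisfied on its face — a current Class 4 Notice is held; a written security-exemption finding has been issued; the contract file contains personal medical information. But: (e) operates — the baseline figure is 18, under the 19 limit. (f) would limit (e) — the reference index is 896, meeting the 887 threshold — but (g) sets (f) aside: (g) operates against (f): aggregate throughput is 3,280 units, less than the 3,290 units limit. (h) would limit (g) — a current Category 4 Certificate is held — but (i) sets (h) aside: (i) operates — a current Provisional Registration is held. (j), which would lift (i), is not triggered — the coverage ratio is 77%, short of 78%. So (a) is unavailable.
All of (b)'s requirements are met (the contract file was obtained under a confidentiality agreement; a current Schedule A Notice is held). But: (k) operates against (b): Farouk is the subject of the contract file. (b) is therefore removed.
Exception (c) requires that the number of pages in the record is under 73; but the number of pages in the record is 74, not under 73, so (c) is unavailable.
Exception (d)'s conditions are all satisfied: a current Annual Approval is held; assessed value is $220,500, less than the $251,500 limit. Turning to paragraph (m): (m) is triggered — the record's age is 21 years, meeting the 19 years threshold. Exception (d) does not apply.
No exception applies. The general rule governs.

Yes — the Novara Planning Office must disclose the contract file.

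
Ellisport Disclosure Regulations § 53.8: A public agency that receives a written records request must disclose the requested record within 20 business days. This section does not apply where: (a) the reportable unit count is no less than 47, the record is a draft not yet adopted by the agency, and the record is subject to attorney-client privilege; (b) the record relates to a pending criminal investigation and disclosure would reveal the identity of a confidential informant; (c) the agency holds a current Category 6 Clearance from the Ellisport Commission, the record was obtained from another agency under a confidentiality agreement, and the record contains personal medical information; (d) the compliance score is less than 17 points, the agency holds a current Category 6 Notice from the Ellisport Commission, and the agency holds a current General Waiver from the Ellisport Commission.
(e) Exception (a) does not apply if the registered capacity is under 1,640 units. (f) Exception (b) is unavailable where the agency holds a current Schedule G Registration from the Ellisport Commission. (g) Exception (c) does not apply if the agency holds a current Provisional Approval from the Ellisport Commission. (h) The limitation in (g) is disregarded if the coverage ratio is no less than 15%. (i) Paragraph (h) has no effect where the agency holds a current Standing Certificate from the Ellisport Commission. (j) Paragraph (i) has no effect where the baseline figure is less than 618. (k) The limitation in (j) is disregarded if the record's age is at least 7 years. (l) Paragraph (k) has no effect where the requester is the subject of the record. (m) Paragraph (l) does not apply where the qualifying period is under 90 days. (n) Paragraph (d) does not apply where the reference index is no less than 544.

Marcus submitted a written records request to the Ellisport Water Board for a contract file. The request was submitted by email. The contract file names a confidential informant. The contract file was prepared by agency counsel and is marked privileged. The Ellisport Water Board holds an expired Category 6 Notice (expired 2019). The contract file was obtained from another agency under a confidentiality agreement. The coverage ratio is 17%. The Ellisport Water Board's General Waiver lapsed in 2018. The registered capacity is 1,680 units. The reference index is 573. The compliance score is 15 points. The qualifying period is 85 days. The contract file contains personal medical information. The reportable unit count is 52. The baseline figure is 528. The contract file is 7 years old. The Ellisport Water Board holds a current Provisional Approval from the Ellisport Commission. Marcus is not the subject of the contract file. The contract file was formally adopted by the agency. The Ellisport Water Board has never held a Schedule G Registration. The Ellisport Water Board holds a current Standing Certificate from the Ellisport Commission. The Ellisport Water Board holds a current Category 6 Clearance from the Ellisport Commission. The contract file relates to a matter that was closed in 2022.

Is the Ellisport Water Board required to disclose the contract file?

Yes — the Ellisport Water Board must disclose the contract file.

Exception (a) does not apply: the contract file has been formally adopted.
Exception (b) requires that the record relates to a pending criminal investigation; but the contract file relates to a closed matter, so (b) is unavailable.
Exception (c) is satisfied on its face — a current Category 6 Clearance is held; the contract file was obtained under a confidentiality agreement; the contract file contains personal medical information. But applying paragraphs (g)–(m): (g) is triggered — a current Provisional Approval is held. (h) would limit (g) — the coverage ratio is 17%, meeting the 15% threshold — but (i) sets (h) aside: (i) operates — a current Standing Certificate is held. (j) applies (the baseline figure is 528, less than the 618 limit), but is set aside by (k): (k) is triggered — the record's age is 7 years, meeting the 7 years threshold. (l), which would lift (k), does not operate here — Marcus is not the subject of the contract file. (c) is therefore removed.
Exception (d) does not apply: the Category 6 Notice is not current.
Every exception is unavailable, so the rule governs.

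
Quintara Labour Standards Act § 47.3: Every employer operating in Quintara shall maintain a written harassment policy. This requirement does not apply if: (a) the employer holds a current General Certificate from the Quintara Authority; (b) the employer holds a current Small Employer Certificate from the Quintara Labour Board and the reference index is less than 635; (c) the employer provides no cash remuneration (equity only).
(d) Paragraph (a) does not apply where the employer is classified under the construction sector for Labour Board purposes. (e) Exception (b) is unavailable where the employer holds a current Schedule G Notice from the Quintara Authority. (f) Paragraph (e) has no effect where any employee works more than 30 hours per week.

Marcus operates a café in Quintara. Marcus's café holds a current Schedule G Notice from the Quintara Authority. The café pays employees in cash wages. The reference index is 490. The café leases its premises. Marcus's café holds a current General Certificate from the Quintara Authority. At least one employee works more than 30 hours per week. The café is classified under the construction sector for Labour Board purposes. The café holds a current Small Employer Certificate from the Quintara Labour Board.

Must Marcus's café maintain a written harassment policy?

All of (a)'s requirements are met (a current General Certificate is held). Turning to paragraph (d): (d) operates against (a): the café is classified under the construction sector. (a) is therefore removed.
Exception (b) is satisfied on its face — a current Small Employer Certificate is held; the reference index is 490, less than the 635 limit. As to paragraphs (e)–(f): (e) applies (a current Schedule G Notice is held), but is itself disapplied by (f): (f) applies — at least one employee exceeds 30 hours/week. So (b) applies.
Exception (c) fails — employees are paid cash wages.

No — exception (b) applies; Marcus's café is not required to maintain a written harassment policy.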